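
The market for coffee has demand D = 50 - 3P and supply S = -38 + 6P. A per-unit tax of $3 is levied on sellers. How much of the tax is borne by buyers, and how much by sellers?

Buyers bear $2, sellers bear $1

Pre-tax equilibrium: P* = 88/9, Q* = 62/3.
Tax on sellers shifts supply to S = -38 + 6(P − 3) = -56 + 6P.
50 - 3P = -56 + 6P gives buyer price Pb = 106/9; sellers receive Ps = 106/9 − 3 = 79/9.
New quantity: Q = 50 − 3(106/9) = 44/3.
Buyer burden = 106/9 − 88/9 = 2; seller burden = 88/9 − 79/9 = 1.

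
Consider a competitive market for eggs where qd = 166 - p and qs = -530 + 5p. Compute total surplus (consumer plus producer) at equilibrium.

Equilibrium: 166 - p = -530 + 5p gives p* = 116, q* = 50.
Demand choke price: p = 166; supply starts at p = 106.
CS = ½(166 − 116)(50) = 1250; PS = ½(116 − 106)(50) = 250.

Total surplus = 1500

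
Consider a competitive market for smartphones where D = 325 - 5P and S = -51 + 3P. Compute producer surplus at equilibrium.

Equilibrium: 325 - 5P = -51 + 3P gives P* = 47, Q* = 90.
Supply starts at P = 17 (where S = 0).
PS = ½(47 − 17)(90) = 1350.

Producer surplus = 1350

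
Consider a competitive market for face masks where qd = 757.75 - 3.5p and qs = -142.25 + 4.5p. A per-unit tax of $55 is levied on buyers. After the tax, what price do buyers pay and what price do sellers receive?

Pre-tax equilibrium: p* = 112.5, q* = 364.
Tax on buyers shifts demand to qd = 757.75 − 3.5(p + 55) = 565.25 - 3.5p.
565.25 - 3.5p = -142.25 + 4.5p gives seller price ps = 88.4375; buyers pay pb = 88.4375 + 55 = 143.4375.
New quantity: q = 757.75 − 3.5(143.4375) = 255.71875.

Buyers pay $143.4375, sellers receive $88.4375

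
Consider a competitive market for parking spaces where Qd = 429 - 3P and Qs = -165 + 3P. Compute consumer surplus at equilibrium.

Equilibrium: 429 - 3P = -165 + 3P gives P* = 99, Q* = 132.
Demand choke price (Qd = 0): P = 143.
CS = ½(143 − 99)(132) = 2904.

Consumer surplus = 2904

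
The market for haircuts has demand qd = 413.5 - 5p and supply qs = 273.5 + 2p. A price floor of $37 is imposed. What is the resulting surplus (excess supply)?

Surplus = 119

Equilibrium price would be p* = 20, so the floor at 37 binds.
At p = 37: qd = 228.5, qs = 347.5.
Surplus = 347.5 − 228.5 = 119.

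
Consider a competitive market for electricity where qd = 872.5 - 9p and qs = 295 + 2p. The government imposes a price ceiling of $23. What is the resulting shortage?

Shortage = 324.5

Equilibrium price would be p* = 52.5, so the ceiling at 23 binds.
At p = 23: qd = 872.5 − 9(23) = 665.5, qs = 295 + 2(23) = 341.
Shortage = 665.5 − 341 = 324.5.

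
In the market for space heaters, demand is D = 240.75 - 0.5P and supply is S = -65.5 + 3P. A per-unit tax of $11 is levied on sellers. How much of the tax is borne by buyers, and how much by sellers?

Buyers bear 66/7, sellers bear 11/7

Pre-tax equilibrium: P* = 87.5, Q* = 197.
Tax on sellers shifts supply to S = -65.5 + 3(P − 11) = -98.5 + 3P.
240.75 - 0.5P = -98.5 + 3P gives buyer price Pb = 1357/14; sellers receive Ps = 1357/14 − 11 = 1203/14.
New quantity: Q = 240.75 − 0.5(1357/14) = 1346/7.
Buyer burden = 1357/14 − 87.5 = 66/7; seller burden = 87.5 − 1203/14 = 11/7.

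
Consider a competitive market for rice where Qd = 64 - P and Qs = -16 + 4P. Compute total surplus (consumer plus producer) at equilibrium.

Equilibrium: 64 - P = -16 + 4P gives P* = 16, Q* = 48.
Demand choke price: P = 64; supply starts at P = 4.
CS = ½(64 − 16)(48) = 1152; PS = ½(16 − 4)(48) = 288.

Total surplus = 1440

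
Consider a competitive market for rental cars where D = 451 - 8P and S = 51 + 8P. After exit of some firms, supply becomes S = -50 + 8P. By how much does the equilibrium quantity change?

Original equilibrium: P* = 25, Q* = 251.
New equilibrium: 451 - 8P = -50 + 8P, so 501 = 16P and P' = 31.3125; Q' = 451 − 8(31.3125) = 200.5.
Change in quantity: 200.5 − 251 = -50.5.

ΔQ = -50.5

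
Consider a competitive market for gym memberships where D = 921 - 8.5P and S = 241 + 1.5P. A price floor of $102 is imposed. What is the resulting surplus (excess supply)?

Equilibrium price would be P* = 68, so the floor at 102 binds.
At P = 102: D = 54, S = 394.
Surplus = 394 − 54 = 340.

Surplus = 340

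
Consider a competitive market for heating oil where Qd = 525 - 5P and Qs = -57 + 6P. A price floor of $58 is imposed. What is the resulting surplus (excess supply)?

Surplus = 56

Equilibrium price would be P* = 582/11, so the floor at 58 binds.
At P = 58: Qd = 235, Qs = 291.
Surplus = 291 − 235 = 56.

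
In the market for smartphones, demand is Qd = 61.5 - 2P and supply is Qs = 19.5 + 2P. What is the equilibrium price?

P* = 10.5

Set Qd = Qs: 61.5 - 2P = 19.5 + 2P.
42 = 4P, so P* = 10.5.
Q* = 61.5 − 2(10.5) = 40.5.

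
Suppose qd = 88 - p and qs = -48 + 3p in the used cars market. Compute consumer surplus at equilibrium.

Equilibrium: 88 - p = -48 + 3p gives p* = 34, q* = 54.
Demand choke price (qd = 0): p = 88.
CS = ½(88 − 34)(54) = 1458.

Consumer surplus = 1458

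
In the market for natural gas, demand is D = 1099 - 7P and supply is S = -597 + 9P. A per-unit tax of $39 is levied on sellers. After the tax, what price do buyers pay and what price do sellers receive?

Pre-tax equilibrium: P* = 106, Q* = 357.
Tax on sellers shifts supply to S = -597 + 9(P − 39) = -948 + 9P.
1099 - 7P = -948 + 9P gives buyer price Pb = 127.9375; sellers receive Ps = 127.9375 − 39 = 88.9375.
New quantity: Q = 1099 − 7(127.9375) = 203.4375.

Buyers pay $127.9375, sellers receive $88.9375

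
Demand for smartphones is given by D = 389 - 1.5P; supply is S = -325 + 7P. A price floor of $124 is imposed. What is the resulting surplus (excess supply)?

Surplus = 340

Equilibrium price would be P* = 84, so the floor at 124 binds.
At P = 124: D = 203, S = 543.
Surplus = 543 − 203 = 340.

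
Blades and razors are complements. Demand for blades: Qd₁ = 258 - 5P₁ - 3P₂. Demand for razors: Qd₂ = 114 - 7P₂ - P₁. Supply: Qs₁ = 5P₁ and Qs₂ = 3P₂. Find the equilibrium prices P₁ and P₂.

Market 1: 258 - 5P₁ - 3P₂ = 5P₁ → 10P₁ + 3P₂ = 258.
Market 2: 10P₂ + P₁ = 114.
Eliminating P₂: 10×(1) − 3×(2) gives 97P₁ = 2238, so P₁ = 2238/97.
Back-substitute into (2): P₂ = (114 − 1×2238/97) / 10 = 882/97.

P₁ = 2238/97, P₂ = 882/97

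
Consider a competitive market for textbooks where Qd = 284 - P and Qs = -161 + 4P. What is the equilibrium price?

Set Qd = Qs: 284 - P = -161 + 4P.
445 = 5P, so P* = 89.
Q* = 284 − 1(89) = 195.

P* = 89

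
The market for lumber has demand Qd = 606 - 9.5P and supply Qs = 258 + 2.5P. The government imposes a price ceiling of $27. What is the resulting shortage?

Equilibrium price would be P* = 29, so the ceiling at 27 binds.
At P = 27: Qd = 606 − 9.5(27) = 349.5, Qs = 258 + 2.5(27) = 325.5.
Shortage = 349.5 − 325.5 = 24.

Shortage = 24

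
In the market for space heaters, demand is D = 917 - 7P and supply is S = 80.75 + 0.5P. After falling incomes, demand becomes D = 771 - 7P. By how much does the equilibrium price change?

Original equilibrium: P* = 111.5, Q* = 136.5.
New equilibrium: 771 - 7P = 80.75 + 0.5P, so 690.25 = 7.5P and P' = 2761/30; Q' = 771 − 7(2761/30) = 3803/30.
Change in price: 2761/30 − 111.5 = -292/15.

ΔP = -292/15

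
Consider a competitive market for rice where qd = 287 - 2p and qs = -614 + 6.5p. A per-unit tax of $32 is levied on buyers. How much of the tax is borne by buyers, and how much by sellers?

Pre-tax equilibrium: p* = 106, q* = 75.
Tax on buyers shifts demand to qd = 287 − 2(p + 32) = 223 - 2p.
223 - 2p = -614 + 6.5p gives seller price ps = 1674/17; buyers pay pb = 1674/17 + 32 = 2218/17.
New quantity: q = 287 − 2(2218/17) = 443/17.
Buyer burden = 2218/17 − 106 = 416/17; seller burden = 106 − 1674/17 = 128/17.

Buyers bear 416/17, sellers bear 128/17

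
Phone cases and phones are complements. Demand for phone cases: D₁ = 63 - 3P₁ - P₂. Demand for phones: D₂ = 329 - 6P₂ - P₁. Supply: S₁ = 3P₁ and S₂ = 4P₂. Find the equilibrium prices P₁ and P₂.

P₁ = 301/59, P₂ = 1911/59

Market 1: 63 - 3P₁ - P₂ = 3P₁ → 6P₁ + P₂ = 63.
Market 2: 10P₂ + P₁ = 329.
Eliminating P₂: 10×(1) − 1×(2) gives 59P₁ = 301, so P₁ = 301/59.
Back-substitute into (2): P₂ = (329 − 1×301/59) / 10 = 1911/59.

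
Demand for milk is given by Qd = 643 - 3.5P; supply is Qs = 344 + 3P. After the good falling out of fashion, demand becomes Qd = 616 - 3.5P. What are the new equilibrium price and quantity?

P' = 544/13, Q' = 6104/13

Original equilibrium: P* = 46, Q* = 482.
New equilibrium: 616 - 3.5P = 344 + 3P, so 272 = 6.5P and P' = 544/13; Q' = 616 − 3.5(544/13) = 6104/13.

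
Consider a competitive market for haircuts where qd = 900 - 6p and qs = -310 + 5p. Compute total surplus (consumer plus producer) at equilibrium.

Equilibrium: 900 - 6p = -310 + 5p gives p* = 110, q* = 240.
Demand choke price: p = 150; supply starts at p = 62.
CS = ½(150 − 110)(240) = 4800; PS = ½(110 − 62)(240) = 5760.

Total surplus = 10560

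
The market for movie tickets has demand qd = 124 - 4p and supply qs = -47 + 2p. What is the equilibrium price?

p* = 28.5

Set qd = qs: 124 - 4p = -47 + 2p.
171 = 6p, so p* = 28.5.
q* = 124 − 4(28.5) = 10.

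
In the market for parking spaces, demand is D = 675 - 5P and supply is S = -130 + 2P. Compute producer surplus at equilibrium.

Equilibrium: 675 - 5P = -130 + 2P gives P* = 115, Q* = 100.
Supply starts at P = 65 (where S = 0).
PS = ½(115 − 65)(100) = 2500.

Producer surplus = 2500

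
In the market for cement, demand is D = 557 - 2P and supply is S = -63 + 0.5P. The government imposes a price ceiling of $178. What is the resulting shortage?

Shortage = 175

Equilibrium price would be P* = 248, so the ceiling at 178 binds.
At P = 178: D = 557 − 2(178) = 201, S = -63 + 0.5(178) = 26.
Shortage = 201 − 26 = 175.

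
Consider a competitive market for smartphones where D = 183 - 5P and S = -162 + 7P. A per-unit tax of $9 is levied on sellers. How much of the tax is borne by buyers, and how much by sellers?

Pre-tax equilibrium: P* = 28.75, Q* = 39.25.
Tax on sellers shifts supply to S = -162 + 7(P − 9) = -225 + 7P.
183 - 5P = -225 + 7P gives buyer price Pb = 34; sellers receive Ps = 34 − 9 = 25.
New quantity: Q = 183 − 5(34) = 13.
Buyer burden = 34 − 28.75 = 5.25; seller burden = 28.75 − 25 = 3.75.

Buyers bear $5.25, sellers bear $3.75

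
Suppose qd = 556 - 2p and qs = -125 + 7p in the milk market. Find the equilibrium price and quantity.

p* = 227/3, q* = 1214/3

Set qd = qs: 556 - 2p = -125 + 7p.
681 = 9p, so p* = 227/3.
q* = 556 − 2(227/3) = 1214/3.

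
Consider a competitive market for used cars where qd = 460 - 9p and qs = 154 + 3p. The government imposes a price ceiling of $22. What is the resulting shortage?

Shortage = 42

Equilibrium price would be p* = 25.5, so the ceiling at 22 binds.
At p = 22: qd = 460 − 9(22) = 262, qs = 154 + 3(22) = 220.
Shortage = 262 − 220 = 42.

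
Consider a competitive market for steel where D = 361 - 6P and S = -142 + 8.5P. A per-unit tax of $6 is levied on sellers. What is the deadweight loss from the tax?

Pre-tax equilibrium: P* = 1006/29, Q* = 4433/29.
Tax on sellers shifts supply to S = -142 + 8.5(P − 6) = -193 + 8.5P.
361 - 6P = -193 + 8.5P gives buyer price Pb = 1108/29; sellers receive Ps = 1108/29 − 6 = 934/29.
New quantity: Q = 361 − 6(1108/29) = 3821/29.
DWL = ½ × 6 × (4433/29 − 3821/29) = 1836/29.

Deadweight loss = 1836/29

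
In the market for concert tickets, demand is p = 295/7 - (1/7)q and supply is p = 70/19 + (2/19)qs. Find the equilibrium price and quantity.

p* = 20, q* = 155

Set the two price expressions equal: 295/7 - (1/7)q = 70/19 + (2/19)q.
5115/133 = (33/133)q, so q* = 155.
p* = 295/7 − (1/7)(155) = 20.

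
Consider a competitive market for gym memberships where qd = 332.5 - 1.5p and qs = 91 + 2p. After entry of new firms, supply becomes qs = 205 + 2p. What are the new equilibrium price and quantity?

p' = 255/7, q' = 1945/7

Original equilibrium: p* = 69, q* = 229.
New equilibrium: 332.5 - 1.5p = 205 + 2p, so 127.5 = 3.5p and p' = 255/7; q' = 332.5 − 1.5(255/7) = 1945/7.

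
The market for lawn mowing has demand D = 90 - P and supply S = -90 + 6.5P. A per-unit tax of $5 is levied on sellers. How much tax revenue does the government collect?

Tax revenue = 925/3

Pre-tax equilibrium: P* = 24, Q* = 66.
Tax on sellers shifts supply to S = -90 + 6.5(P − 5) = -122.5 + 6.5P.
90 - P = -122.5 + 6.5P gives buyer price Pb = 85/3; sellers receive Ps = 85/3 − 5 = 70/3.
New quantity: Q = 90 − 1(85/3) = 185/3.
Revenue = 5 × 185/3 = 925/3.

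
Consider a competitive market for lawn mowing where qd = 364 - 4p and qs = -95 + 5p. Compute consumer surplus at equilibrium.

Equilibrium: 364 - 4p = -95 + 5p gives p* = 51, q* = 160.
Demand choke price (qd = 0): p = 91.
CS = ½(91 − 51)(160) = 3200.

Consumer surplus = 3200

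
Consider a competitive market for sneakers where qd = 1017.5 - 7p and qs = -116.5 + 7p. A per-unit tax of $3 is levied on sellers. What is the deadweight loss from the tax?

Deadweight loss = 15.75

Pre-tax equilibrium: p* = 81, q* = 450.5.
Tax on sellers shifts supply to qs = -116.5 + 7(p − 3) = -137.5 + 7p.
1017.5 - 7p = -137.5 + 7p gives buyer price pb = 82.5; sellers receive ps = 82.5 − 3 = 79.5.
New quantity: q = 1017.5 − 7(82.5) = 440.
DWL = ½ × 3 × (450.5 − 440) = 15.75.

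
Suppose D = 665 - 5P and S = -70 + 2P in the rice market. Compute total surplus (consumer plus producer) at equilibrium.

Equilibrium: 665 - 5P = -70 + 2P gives P* = 105, Q* = 140.
Demand choke price: P = 133; supply starts at P = 35.
CS = ½(133 − 105)(140) = 1960; PS = ½(105 − 35)(140) = 4900.

Total surplus = 6860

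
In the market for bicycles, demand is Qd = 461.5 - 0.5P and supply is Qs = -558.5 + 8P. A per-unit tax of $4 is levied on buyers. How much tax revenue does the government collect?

Tax revenue = 27174/17

Pre-tax equilibrium: P* = 120, Q* = 401.5.
Tax on buyers shifts demand to Qd = 461.5 − 0.5(P + 4) = 459.5 - 0.5P.
459.5 - 0.5P = -558.5 + 8P gives seller price Ps = 2036/17; buyers pay Pb = 2036/17 + 4 = 2104/17.
New quantity: Q = 461.5 − 0.5(2104/17) = 13587/34.
Revenue = 4 × 13587/34 = 27174/17.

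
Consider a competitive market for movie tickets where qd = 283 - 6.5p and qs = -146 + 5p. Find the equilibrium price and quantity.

Set qd = qs: 283 - 6.5p = -146 + 5p.
429 = 11.5p, so p* = 858/23.
q* = 283 − 6.5(858/23) = 932/23.

p* = 858/23, q* = 932/23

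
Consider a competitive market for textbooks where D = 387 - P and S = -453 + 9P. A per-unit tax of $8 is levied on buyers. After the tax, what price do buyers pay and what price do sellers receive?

Pre-tax equilibrium: P* = 84, Q* = 303.
Tax on buyers shifts demand to D = 387 − 1(P + 8) = 379 - P.
379 - P = -453 + 9P gives seller price Ps = 83.2; buyers pay Pb = 83.2 + 8 = 91.2.
New quantity: Q = 387 − 1(91.2) = 295.8.

Buyers pay $91.2, sellers receive $83.2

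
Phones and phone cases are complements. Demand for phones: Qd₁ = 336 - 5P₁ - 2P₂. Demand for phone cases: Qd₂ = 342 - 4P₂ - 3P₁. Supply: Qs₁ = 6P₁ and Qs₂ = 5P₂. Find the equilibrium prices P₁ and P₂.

Market 1: 336 - 5P₁ - 2P₂ = 6P₁ → 11P₁ + 2P₂ = 336.
Market 2: 9P₂ + 3P₁ = 342.
Eliminating P₂: 9×(1) − 2×(2) gives 93P₁ = 2340, so P₁ = 780/31.
Back-substitute into (2): P₂ = (342 − 3×780/31) / 9 = 918/31.

P₁ = 780/31, P₂ = 918/31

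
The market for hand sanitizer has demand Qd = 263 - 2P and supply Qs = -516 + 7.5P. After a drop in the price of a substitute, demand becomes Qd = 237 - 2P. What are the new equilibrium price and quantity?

Original equilibrium: P* = 82, Q* = 99.
New equilibrium: 237 - 2P = -516 + 7.5P, so 753 = 9.5P and P' = 1506/19; Q' = 237 − 2(1506/19) = 1491/19.

P' = 1506/19, Q' = 1491/19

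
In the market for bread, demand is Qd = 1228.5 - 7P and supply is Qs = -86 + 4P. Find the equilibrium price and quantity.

Set Qd = Qs: 1228.5 - 7P = -86 + 4P.
1314.5 = 11P, so P* = 119.5.
Q* = 1228.5 − 7(119.5) = 392.

P* = 119.5, Q* = 392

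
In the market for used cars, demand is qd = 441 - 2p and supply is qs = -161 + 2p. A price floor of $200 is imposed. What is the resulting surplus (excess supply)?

Equilibrium price would be p* = 150.5, so the floor at 200 binds.
At p = 200: qd = 41, qs = 239.
Surplus = 239 − 41 = 198.

Surplus = 198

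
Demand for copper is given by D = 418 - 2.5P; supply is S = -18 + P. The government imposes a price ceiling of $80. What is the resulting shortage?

Shortage = 156

Equilibrium price would be P* = 872/7, so the ceiling at 80 binds.
At P = 80: D = 418 − 2.5(80) = 218, S = -18 + 1(80) = 62.
Shortage = 218 − 62 = 156.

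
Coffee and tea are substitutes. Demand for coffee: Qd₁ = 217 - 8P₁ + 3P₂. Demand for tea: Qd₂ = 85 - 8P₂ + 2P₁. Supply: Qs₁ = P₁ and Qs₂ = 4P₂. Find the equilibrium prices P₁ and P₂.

P₁ = 953/34, P₂ = 1199/102

Market 1: 217 - 8P₁ + 3P₂ = P₁ → 9P₁ - 3P₂ = 217.
Market 2: 12P₂ - 2P₁ = 85.
Eliminating P₂: 12×(1) + 3×(2) gives 102P₁ = 2859, so P₁ = 953/34.
Back-substitute into (2): P₂ = (85 + 2×953/34) / 12 = 1199/102.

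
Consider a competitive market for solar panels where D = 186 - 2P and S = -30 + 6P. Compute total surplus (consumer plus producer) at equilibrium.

Total surplus = 5808

Equilibrium: 186 - 2P = -30 + 6P gives P* = 27, Q* = 132.
Demand choke price: P = 93; supply starts at P = 5.
CS = ½(93 − 27)(132) = 4356; PS = ½(27 − 5)(132) = 1452.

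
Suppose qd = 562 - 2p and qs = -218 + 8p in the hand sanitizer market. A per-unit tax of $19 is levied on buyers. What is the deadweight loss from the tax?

Pre-tax equilibrium: p* = 78, q* = 406.
Tax on buyers shifts demand to qd = 562 − 2(p + 19) = 524 - 2p.
524 - 2p = -218 + 8p gives seller price ps = 74.2; buyers pay pb = 74.2 + 19 = 93.2.
New quantity: q = 562 − 2(93.2) = 375.6.
DWL = ½ × 19 × (406 − 375.6) = 288.8.

Deadweight loss = 288.8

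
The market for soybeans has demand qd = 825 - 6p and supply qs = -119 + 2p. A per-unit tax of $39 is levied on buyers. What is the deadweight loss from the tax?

Deadweight loss = 1140.75

Pre-tax equilibrium: p* = 118, q* = 117.
Tax on buyers shifts demand to qd = 825 − 6(p + 39) = 591 - 6p.
591 - 6p = -119 + 2p gives seller price ps = 88.75; buyers pay pb = 88.75 + 39 = 127.75.
New quantity: q = 825 − 6(127.75) = 58.5.
DWL = ½ × 39 × (117 − 58.5) = 1140.75.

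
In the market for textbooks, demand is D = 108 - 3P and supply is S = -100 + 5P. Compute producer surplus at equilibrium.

Producer surplus = 90

Equilibrium: 108 - 3P = -100 + 5P gives P* = 26, Q* = 30.
Supply starts at P = 20 (where S = 0).
PS = ½(26 − 20)(30) = 90.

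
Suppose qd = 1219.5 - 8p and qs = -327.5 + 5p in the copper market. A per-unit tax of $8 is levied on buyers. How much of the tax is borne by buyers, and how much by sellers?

Pre-tax equilibrium: p* = 119, q* = 267.5.
Tax on buyers shifts demand to qd = 1219.5 − 8(p + 8) = 1155.5 - 8p.
1155.5 - 8p = -327.5 + 5p gives seller price ps = 1483/13; buyers pay pb = 1483/13 + 8 = 1587/13.
New quantity: q = 1219.5 − 8(1587/13) = 6315/26.
Buyer burden = 1587/13 − 119 = 40/13; seller burden = 119 − 1483/13 = 64/13.

Buyers bear 40/13, sellers bear 64/13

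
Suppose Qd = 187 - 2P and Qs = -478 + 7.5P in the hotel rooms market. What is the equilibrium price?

P* = 70

Set Qd = Qs: 187 - 2P = -478 + 7.5P.
665 = 9.5P, so P* = 70.
Q* = 187 − 2(70) = 47.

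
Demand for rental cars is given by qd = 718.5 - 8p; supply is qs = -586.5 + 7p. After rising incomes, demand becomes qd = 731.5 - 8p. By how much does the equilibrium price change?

Original equilibrium: p* = 87, q* = 22.5.
New equilibrium: 731.5 - 8p = -586.5 + 7p, so 1318 = 15p and p' = 1318/15; q' = 731.5 − 8(1318/15) = 857/30.
Change in price: 1318/15 − 87 = 13/15.

Δp = 13/15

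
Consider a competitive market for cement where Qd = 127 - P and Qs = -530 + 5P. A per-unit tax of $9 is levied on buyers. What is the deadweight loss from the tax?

Deadweight loss = 33.75

Pre-tax equilibrium: P* = 109.5, Q* = 17.5.
Tax on buyers shifts demand to Qd = 127 − 1(P + 9) = 118 - P.
118 - P = -530 + 5P gives seller price Ps = 108; buyers pay Pb = 108 + 9 = 117.
New quantity: Q = 127 − 1(117) = 10.
DWL = ½ × 9 × (17.5 − 10) = 33.75.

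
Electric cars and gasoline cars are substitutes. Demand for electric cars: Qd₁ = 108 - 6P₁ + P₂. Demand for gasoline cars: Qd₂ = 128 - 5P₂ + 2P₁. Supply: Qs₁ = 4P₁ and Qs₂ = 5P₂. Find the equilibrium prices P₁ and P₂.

P₁ = 604/49, P₂ = 748/49

Market 1: 108 - 6P₁ + P₂ = 4P₁ → 10P₁ - P₂ = 108.
Market 2: 10P₂ - 2P₁ = 128.
Eliminating P₂: 10×(1) + 1×(2) gives 98P₁ = 1208, so P₁ = 604/49.
Back-substitute into (2): P₂ = (128 + 2×604/49) / 10 = 748/49.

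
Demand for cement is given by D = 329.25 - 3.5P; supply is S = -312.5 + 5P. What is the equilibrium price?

P* = 75.5

Set D = S: 329.25 - 3.5P = -312.5 + 5P.
641.75 = 8.5P, so P* = 75.5.
Q* = 329.25 − 3.5(75.5) = 65.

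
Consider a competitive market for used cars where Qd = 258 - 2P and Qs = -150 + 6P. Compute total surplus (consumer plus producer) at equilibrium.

Equilibrium: 258 - 2P = -150 + 6P gives P* = 51, Q* = 156.
Demand choke price: P = 129; supply starts at P = 25.
CS = ½(129 − 51)(156) = 6084; PS = ½(51 − 25)(156) = 2028.

Total surplus = 8112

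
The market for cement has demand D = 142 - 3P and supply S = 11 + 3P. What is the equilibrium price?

Set D = S: 142 - 3P = 11 + 3P.
131 = 6P, so P* = 131/6.
Q* = 142 − 3(131/6) = 76.5.

P* = 131/6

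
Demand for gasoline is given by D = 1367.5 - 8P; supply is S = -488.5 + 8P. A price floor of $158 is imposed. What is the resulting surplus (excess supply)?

Equilibrium price would be P* = 116, so the floor at 158 binds.
At P = 158: D = 103.5, S = 775.5.
Surplus = 775.5 − 103.5 = 672.

Surplus = 672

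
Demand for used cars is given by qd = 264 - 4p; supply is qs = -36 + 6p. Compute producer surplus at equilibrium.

Equilibrium: 264 - 4p = -36 + 6p gives p* = 30, q* = 144.
Supply starts at p = 6 (where qs = 0).
PS = ½(30 − 6)(144) = 1728.

Producer surplus = 1728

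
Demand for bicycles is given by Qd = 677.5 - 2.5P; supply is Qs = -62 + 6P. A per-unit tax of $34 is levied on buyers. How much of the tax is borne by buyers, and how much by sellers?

Buyers bear $24, sellers bear $10

Pre-tax equilibrium: P* = 87, Q* = 460.
Tax on buyers shifts demand to Qd = 677.5 − 2.5(P + 34) = 592.5 - 2.5P.
592.5 - 2.5P = -62 + 6P gives seller price Ps = 77; buyers pay Pb = 77 + 34 = 111.
New quantity: Q = 677.5 − 2.5(111) = 400.
Buyer burden = 111 − 87 = 24; seller burden = 87 − 77 = 10.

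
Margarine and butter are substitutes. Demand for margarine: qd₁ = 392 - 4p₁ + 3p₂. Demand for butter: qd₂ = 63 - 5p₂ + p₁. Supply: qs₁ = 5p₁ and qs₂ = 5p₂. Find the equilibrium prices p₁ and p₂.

Market 1: 392 - 4p₁ + 3p₂ = 5p₁ → 9p₁ - 3p₂ = 392.
Market 2: 10p₂ - p₁ = 63.
Eliminating p₂: 10×(1) + 3×(2) gives 87p₁ = 4109, so p₁ = 4109/87.
Back-substitute into (2): p₂ = (63 + 1×4109/87) / 10 = 959/87.

p₁ = 4109/87, p₂ = 959/87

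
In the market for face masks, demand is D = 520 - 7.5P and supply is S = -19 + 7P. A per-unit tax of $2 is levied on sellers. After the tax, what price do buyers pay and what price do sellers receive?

Pre-tax equilibrium: P* = 1078/29, Q* = 6995/29.
Tax on sellers shifts supply to S = -19 + 7(P − 2) = -33 + 7P.
520 - 7.5P = -33 + 7P gives buyer price Pb = 1106/29; sellers receive Ps = 1106/29 − 2 = 1048/29.
New quantity: Q = 520 − 7.5(1106/29) = 6785/29.

Buyers pay 1106/29, sellers receive 1048/29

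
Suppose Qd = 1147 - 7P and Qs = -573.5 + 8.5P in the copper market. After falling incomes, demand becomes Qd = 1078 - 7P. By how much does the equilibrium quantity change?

Original equilibrium: P* = 111, Q* = 370.
New equilibrium: 1078 - 7P = -573.5 + 8.5P, so 1651.5 = 15.5P and P' = 3303/31; Q' = 1078 − 7(3303/31) = 10297/31.
Change in quantity: 10297/31 − 370 = -1173/31.

ΔQ = -1173/31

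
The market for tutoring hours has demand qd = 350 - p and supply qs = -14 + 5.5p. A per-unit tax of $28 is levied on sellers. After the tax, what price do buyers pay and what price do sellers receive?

Buyers pay 1036/13, sellers receive 672/13

Pre-tax equilibrium: p* = 56, q* = 294.
Tax on sellers shifts supply to qs = -14 + 5.5(p − 28) = -168 + 5.5p.
350 - p = -168 + 5.5p gives buyer price pb = 1036/13; sellers receive ps = 1036/13 − 28 = 672/13.
New quantity: q = 350 − 1(1036/13) = 3514/13.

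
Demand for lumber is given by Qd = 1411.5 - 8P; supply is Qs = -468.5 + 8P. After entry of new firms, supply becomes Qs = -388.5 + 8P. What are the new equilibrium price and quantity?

Original equilibrium: P* = 117.5, Q* = 471.5.
New equilibrium: 1411.5 - 8P = -388.5 + 8P, so 1800 = 16P and P' = 112.5; Q' = 1411.5 − 8(112.5) = 511.5.

P' = 112.5, Q' = 511.5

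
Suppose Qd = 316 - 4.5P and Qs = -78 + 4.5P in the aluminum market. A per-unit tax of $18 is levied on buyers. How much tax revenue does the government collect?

Tax revenue = 1413

Pre-tax equilibrium: P* = 394/9, Q* = 119.
Tax on buyers shifts demand to Qd = 316 − 4.5(P + 18) = 235 - 4.5P.
235 - 4.5P = -78 + 4.5P gives seller price Ps = 313/9; buyers pay Pb = 313/9 + 18 = 475/9.
New quantity: Q = 316 − 4.5(475/9) = 78.5.
Revenue = 18 × 78.5 = 1413.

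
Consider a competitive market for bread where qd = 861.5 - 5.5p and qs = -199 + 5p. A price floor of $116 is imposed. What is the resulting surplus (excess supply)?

Surplus = 157.5

Equilibrium price would be p* = 101, so the floor at 116 binds.
At p = 116: qd = 223.5, qs = 381.
Surplus = 381 − 223.5 = 157.5.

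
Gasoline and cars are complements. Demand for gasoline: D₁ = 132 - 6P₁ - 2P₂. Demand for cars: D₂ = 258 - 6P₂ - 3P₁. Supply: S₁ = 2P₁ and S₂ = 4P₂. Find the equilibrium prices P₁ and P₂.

P₁ = 402/37, P₂ = 834/37

Market 1: 132 - 6P₁ - 2P₂ = 2P₁ → 8P₁ + 2P₂ = 132.
Market 2: 10P₂ + 3P₁ = 258.
Eliminating P₂: 10×(1) − 2×(2) gives 74P₁ = 804, so P₁ = 402/37.
Back-substitute into (2): P₂ = (258 − 3×402/37) / 10 = 834/37.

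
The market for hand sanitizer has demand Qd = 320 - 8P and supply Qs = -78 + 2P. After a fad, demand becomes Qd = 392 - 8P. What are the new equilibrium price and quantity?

P' = 47, Q' = 16

Original equilibrium: P* = 39.8, Q* = 1.6.
New equilibrium: 392 - 8P = -78 + 2P, so 470 = 10P and P' = 47; Q' = 392 − 8(47) = 16.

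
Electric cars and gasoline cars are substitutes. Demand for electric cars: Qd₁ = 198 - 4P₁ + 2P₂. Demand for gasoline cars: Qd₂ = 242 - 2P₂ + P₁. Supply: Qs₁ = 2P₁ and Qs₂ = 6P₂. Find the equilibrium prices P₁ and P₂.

P₁ = 1034/23, P₂ = 825/23

Market 1: 198 - 4P₁ + 2P₂ = 2P₁ → 6P₁ - 2P₂ = 198.
Market 2: 8P₂ - P₁ = 242.
Eliminating P₂: 8×(1) + 2×(2) gives 46P₁ = 2068, so P₁ = 1034/23.
Back-substitute into (2): P₂ = (242 + 1×1034/23) / 8 = 825/23.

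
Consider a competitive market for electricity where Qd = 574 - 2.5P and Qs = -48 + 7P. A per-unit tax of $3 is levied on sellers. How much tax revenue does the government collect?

Tax revenue = 23073/19

Pre-tax equilibrium: P* = 1244/19, Q* = 7796/19.
Tax on sellers shifts supply to Qs = -48 + 7(P − 3) = -69 + 7P.
574 - 2.5P = -69 + 7P gives buyer price Pb = 1286/19; sellers receive Ps = 1286/19 − 3 = 1229/19.
New quantity: Q = 574 − 2.5(1286/19) = 7691/19.
Revenue = 3 × 7691/19 = 23073/19.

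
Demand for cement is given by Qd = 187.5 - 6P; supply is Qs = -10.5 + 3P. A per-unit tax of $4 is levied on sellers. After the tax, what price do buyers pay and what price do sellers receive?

Pre-tax equilibrium: P* = 22, Q* = 55.5.
Tax on sellers shifts supply to Qs = -10.5 + 3(P − 4) = -22.5 + 3P.
187.5 - 6P = -22.5 + 3P gives buyer price Pb = 70/3; sellers receive Ps = 70/3 − 4 = 58/3.
New quantity: Q = 187.5 − 6(70/3) = 47.5.

Buyers pay 70/3, sellers receive 58/3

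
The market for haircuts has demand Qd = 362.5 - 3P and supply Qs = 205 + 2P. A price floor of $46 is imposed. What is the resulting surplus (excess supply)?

Surplus = 72.5

Equilibrium price would be P* = 31.5, so the floor at 46 binds.
At P = 46: Qd = 224.5, Qs = 297.
Surplus = 297 − 224.5 = 72.5.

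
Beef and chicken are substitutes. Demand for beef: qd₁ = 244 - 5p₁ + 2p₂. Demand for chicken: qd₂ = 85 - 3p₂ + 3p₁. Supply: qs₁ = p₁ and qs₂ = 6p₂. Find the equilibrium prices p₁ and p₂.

Market 1: 244 - 5p₁ + 2p₂ = p₁ → 6p₁ - 2p₂ = 244.
Market 2: 9p₂ - 3p₁ = 85.
Eliminating p₂: 9×(1) + 2×(2) gives 48p₁ = 2366, so p₁ = 1183/24.
Back-substitute into (2): p₂ = (85 + 3×1183/24) / 9 = 25.875.

p₁ = 1183/24, p₂ = 25.875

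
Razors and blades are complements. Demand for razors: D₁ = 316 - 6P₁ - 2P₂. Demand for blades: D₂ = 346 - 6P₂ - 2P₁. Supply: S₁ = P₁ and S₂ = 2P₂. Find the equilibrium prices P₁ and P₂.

P₁ = 459/13, P₂ = 895/26

Market 1: 316 - 6P₁ - 2P₂ = P₁ → 7P₁ + 2P₂ = 316.
Market 2: 8P₂ + 2P₁ = 346.
Eliminating P₂: 8×(1) − 2×(2) gives 52P₁ = 1836, so P₁ = 459/13.
Back-substitute into (2): P₂ = (346 − 2×459/13) / 8 = 895/26.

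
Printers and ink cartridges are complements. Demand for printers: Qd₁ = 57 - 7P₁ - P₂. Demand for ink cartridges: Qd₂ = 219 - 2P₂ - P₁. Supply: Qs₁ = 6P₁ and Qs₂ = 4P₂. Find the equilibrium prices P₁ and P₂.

Market 1: 57 - 7P₁ - P₂ = 6P₁ → 13P₁ + P₂ = 57.
Market 2: 6P₂ + P₁ = 219.
Eliminating P₂: 6×(1) − 1×(2) gives 77P₁ = 123, so P₁ = 123/77.
Back-substitute into (2): P₂ = (219 − 1×123/77) / 6 = 2790/77.

P₁ = 123/77, P₂ = 2790/77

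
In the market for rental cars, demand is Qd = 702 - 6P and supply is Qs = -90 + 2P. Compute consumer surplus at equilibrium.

Equilibrium: 702 - 6P = -90 + 2P gives P* = 99, Q* = 108.
Demand choke price (Qd = 0): P = 117.
CS = ½(117 − 99)(108) = 972.

Consumer surplus = 972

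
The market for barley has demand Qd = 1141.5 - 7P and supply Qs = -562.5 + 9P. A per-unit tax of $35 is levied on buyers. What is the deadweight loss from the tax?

Pre-tax equilibrium: P* = 106.5, Q* = 396.
Tax on buyers shifts demand to Qd = 1141.5 − 7(P + 35) = 896.5 - 7P.
896.5 - 7P = -562.5 + 9P gives seller price Ps = 91.1875; buyers pay Pb = 91.1875 + 35 = 126.1875.
New quantity: Q = 1141.5 − 7(126.1875) = 258.1875.
DWL = ½ × 35 × (396 − 258.1875) = 2411.71875.

Deadweight loss = 2411.71875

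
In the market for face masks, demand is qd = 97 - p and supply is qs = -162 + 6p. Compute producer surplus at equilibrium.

Producer surplus = 300

Equilibrium: 97 - p = -162 + 6p gives p* = 37, q* = 60.
Supply starts at p = 27 (where qs = 0).
PS = ½(37 − 27)(60) = 300.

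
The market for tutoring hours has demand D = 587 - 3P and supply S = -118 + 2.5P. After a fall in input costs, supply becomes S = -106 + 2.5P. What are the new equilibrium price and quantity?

P' = 126, Q' = 209

Original equilibrium: P* = 1410/11, Q* = 2227/11.
New equilibrium: 587 - 3P = -106 + 2.5P, so 693 = 5.5P and P' = 126; Q' = 587 − 3(126) = 209.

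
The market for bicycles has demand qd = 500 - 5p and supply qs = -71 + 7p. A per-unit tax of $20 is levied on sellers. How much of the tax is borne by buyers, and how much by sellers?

Pre-tax equilibrium: p* = 571/12, q* = 3145/12.
Tax on sellers shifts supply to qs = -71 + 7(p − 20) = -211 + 7p.
500 - 5p = -211 + 7p gives buyer price pb = 59.25; sellers receive ps = 59.25 − 20 = 39.25.
New quantity: q = 500 − 5(59.25) = 203.75.
Buyer burden = 59.25 − 571/12 = 35/3; seller burden = 571/12 − 39.25 = 25/3.

Buyers bear 35/3, sellers bear 25/3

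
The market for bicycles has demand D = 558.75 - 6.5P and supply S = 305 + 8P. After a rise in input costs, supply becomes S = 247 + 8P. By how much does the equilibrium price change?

ΔP = 4

Original equilibrium: P* = 17.5, Q* = 445.
New equilibrium: 558.75 - 6.5P = 247 + 8P, so 311.75 = 14.5P and P' = 21.5; Q' = 558.75 − 6.5(21.5) = 419.
Change in price: 21.5 − 17.5 = 4.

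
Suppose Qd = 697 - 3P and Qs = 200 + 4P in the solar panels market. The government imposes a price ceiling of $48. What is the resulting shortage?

Equilibrium price would be P* = 71, so the ceiling at 48 binds.
At P = 48: Qd = 697 − 3(48) = 553, Qs = 200 + 4(48) = 392.
Shortage = 553 − 392 = 161.

Shortage = 161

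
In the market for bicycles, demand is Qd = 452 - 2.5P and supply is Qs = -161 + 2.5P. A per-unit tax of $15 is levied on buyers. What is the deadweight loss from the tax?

Pre-tax equilibrium: P* = 122.6, Q* = 145.5.
Tax on buyers shifts demand to Qd = 452 − 2.5(P + 15) = 414.5 - 2.5P.
414.5 - 2.5P = -161 + 2.5P gives seller price Ps = 115.1; buyers pay Pb = 115.1 + 15 = 130.1.
New quantity: Q = 452 − 2.5(130.1) = 126.75.
DWL = ½ × 15 × (145.5 − 126.75) = 140.625.

Deadweight loss = 140.625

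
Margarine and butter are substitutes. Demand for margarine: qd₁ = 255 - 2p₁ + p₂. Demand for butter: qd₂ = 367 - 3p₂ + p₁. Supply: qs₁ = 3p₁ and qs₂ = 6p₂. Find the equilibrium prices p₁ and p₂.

p₁ = 60.5, p₂ = 47.5

Market 1: 255 - 2p₁ + p₂ = 3p₁ → 5p₁ - p₂ = 255.
Market 2: 9p₂ - p₁ = 367.
Eliminating p₂: 9×(1) + 1×(2) gives 44p₁ = 2662, so p₁ = 60.5.
Back-substitute into (2): p₂ = (367 + 1×60.5) / 9 = 47.5.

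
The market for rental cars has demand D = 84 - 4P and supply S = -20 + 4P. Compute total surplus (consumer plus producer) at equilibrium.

Total surplus = 256

Equilibrium: 84 - 4P = -20 + 4P gives P* = 13, Q* = 32.
Demand choke price: P = 21; supply starts at P = 5.
CS = ½(21 − 13)(32) = 128; PS = ½(13 − 5)(32) = 128.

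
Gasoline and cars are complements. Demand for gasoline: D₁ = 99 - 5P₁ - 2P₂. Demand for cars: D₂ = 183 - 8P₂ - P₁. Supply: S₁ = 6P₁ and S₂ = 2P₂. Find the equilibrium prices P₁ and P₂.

Market 1: 99 - 5P₁ - 2P₂ = 6P₁ → 11P₁ + 2P₂ = 99.
Market 2: 10P₂ + P₁ = 183.
Eliminating P₂: 10×(1) − 2×(2) gives 108P₁ = 624, so P₁ = 52/9.
Back-substitute into (2): P₂ = (183 − 1×52/9) / 10 = 319/18.

P₁ = 52/9, P₂ = 319/18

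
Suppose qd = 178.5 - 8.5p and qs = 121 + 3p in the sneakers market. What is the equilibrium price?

Set qd = qs: 178.5 - 8.5p = 121 + 3p.
57.5 = 11.5p, so p* = 5.
q* = 178.5 − 8.5(5) = 136.

p* = 5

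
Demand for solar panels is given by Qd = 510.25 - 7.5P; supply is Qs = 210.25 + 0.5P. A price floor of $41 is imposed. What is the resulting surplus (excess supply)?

Equilibrium price would be P* = 37.5, so the floor at 41 binds.
At P = 41: Qd = 202.75, Qs = 230.75.
Surplus = 230.75 − 202.75 = 28.

Surplus = 28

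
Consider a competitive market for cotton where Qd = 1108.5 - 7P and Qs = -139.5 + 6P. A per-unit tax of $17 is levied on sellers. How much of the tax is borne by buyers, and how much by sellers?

Pre-tax equilibrium: P* = 96, Q* = 436.5.
Tax on sellers shifts supply to Qs = -139.5 + 6(P − 17) = -241.5 + 6P.
1108.5 - 7P = -241.5 + 6P gives buyer price Pb = 1350/13; sellers receive Ps = 1350/13 − 17 = 1129/13.
New quantity: Q = 1108.5 − 7(1350/13) = 9921/26.
Buyer burden = 1350/13 − 96 = 102/13; seller burden = 96 − 1129/13 = 119/13.

Buyers bear 102/13, sellers bear 119/13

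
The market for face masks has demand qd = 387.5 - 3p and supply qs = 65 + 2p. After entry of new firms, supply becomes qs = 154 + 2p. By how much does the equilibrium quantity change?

Δq = 53.4

Original equilibrium: p* = 64.5, q* = 194.
New equilibrium: 387.5 - 3p = 154 + 2p, so 233.5 = 5p and p' = 46.7; q' = 387.5 − 3(46.7) = 247.4.
Change in quantity: 247.4 − 194 = 53.4.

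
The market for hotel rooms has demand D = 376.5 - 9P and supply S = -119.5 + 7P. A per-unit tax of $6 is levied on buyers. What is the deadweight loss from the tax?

Pre-tax equilibrium: P* = 31, Q* = 97.5.
Tax on buyers shifts demand to D = 376.5 − 9(P + 6) = 322.5 - 9P.
322.5 - 9P = -119.5 + 7P gives seller price Ps = 27.625; buyers pay Pb = 27.625 + 6 = 33.625.
New quantity: Q = 376.5 − 9(33.625) = 73.875.
DWL = ½ × 6 × (97.5 − 73.875) = 70.875.

Deadweight loss = 70.875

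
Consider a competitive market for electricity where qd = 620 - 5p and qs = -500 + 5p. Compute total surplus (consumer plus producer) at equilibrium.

Total surplus = 720

Equilibrium: 620 - 5p = -500 + 5p gives p* = 112, q* = 60.
Demand choke price: p = 124; supply starts at p = 100.
CS = ½(124 − 112)(60) = 360; PS = ½(112 − 100)(60) = 360.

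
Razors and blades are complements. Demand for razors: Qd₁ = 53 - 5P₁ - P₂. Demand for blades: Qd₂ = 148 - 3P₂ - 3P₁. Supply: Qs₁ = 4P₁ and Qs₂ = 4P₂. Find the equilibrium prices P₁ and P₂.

P₁ = 223/60, P₂ = 19.55

Market 1: 53 - 5P₁ - P₂ = 4P₁ → 9P₁ + P₂ = 53.
Market 2: 7P₂ + 3P₁ = 148.
Eliminating P₂: 7×(1) − 1×(2) gives 60P₁ = 223, so P₁ = 223/60.
Back-substitute into (2): P₂ = (148 − 3×223/60) / 7 = 19.55.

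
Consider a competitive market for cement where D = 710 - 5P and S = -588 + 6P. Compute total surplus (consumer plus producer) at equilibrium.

Total surplus = 2640

Equilibrium: 710 - 5P = -588 + 6P gives P* = 118, Q* = 120.
Demand choke price: P = 142; supply starts at P = 98.
CS = ½(142 − 118)(120) = 1440; PS = ½(118 − 98)(120) = 1200.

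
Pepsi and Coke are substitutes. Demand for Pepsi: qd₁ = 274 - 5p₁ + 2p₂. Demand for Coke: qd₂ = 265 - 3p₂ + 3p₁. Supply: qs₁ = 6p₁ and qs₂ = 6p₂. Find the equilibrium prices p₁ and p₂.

p₁ = 2996/93, p₂ = 3737/93

Market 1: 274 - 5p₁ + 2p₂ = 6p₁ → 11p₁ - 2p₂ = 274.
Market 2: 9p₂ - 3p₁ = 265.
Eliminating p₂: 9×(1) + 2×(2) gives 93p₁ = 2996, so p₁ = 2996/93.
Back-substitute into (2): p₂ = (265 + 3×2996/93) / 9 = 3737/93.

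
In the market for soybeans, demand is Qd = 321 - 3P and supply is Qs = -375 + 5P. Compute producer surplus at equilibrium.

Producer surplus = 360

Equilibrium: 321 - 3P = -375 + 5P gives P* = 87, Q* = 60.
Supply starts at P = 75 (where Qs = 0).
PS = ½(87 − 75)(60) = 360.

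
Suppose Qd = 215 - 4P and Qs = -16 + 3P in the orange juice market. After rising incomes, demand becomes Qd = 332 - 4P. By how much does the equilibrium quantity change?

ΔQ = 351/7

Original equilibrium: P* = 33, Q* = 83.
New equilibrium: 332 - 4P = -16 + 3P, so 348 = 7P and P' = 348/7; Q' = 332 − 4(348/7) = 932/7.
Change in quantity: 932/7 − 83 = 351/7.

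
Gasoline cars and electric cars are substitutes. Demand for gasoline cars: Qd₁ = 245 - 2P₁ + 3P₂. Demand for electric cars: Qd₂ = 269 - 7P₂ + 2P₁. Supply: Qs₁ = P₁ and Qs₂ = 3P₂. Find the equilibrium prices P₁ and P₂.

Market 1: 245 - 2P₁ + 3P₂ = P₁ → 3P₁ - 3P₂ = 245.
Market 2: 10P₂ - 2P₁ = 269.
Eliminating P₂: 10×(1) + 3×(2) gives 24P₁ = 3257, so P₁ = 3257/24.
Back-substitute into (2): P₂ = (269 + 2×3257/24) / 10 = 1297/24.

P₁ = 3257/24, P₂ = 1297/24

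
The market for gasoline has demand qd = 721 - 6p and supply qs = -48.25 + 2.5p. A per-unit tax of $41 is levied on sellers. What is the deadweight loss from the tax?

Pre-tax equilibrium: p* = 90.5, q* = 178.
Tax on sellers shifts supply to qs = -48.25 + 2.5(p − 41) = -150.75 + 2.5p.
721 - 6p = -150.75 + 2.5p gives buyer price pb = 3487/34; sellers receive ps = 3487/34 − 41 = 2093/34.
New quantity: q = 721 − 6(3487/34) = 1796/17.
DWL = ½ × 41 × (178 − 1796/17) = 25215/17.

Deadweight loss = 25215/17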